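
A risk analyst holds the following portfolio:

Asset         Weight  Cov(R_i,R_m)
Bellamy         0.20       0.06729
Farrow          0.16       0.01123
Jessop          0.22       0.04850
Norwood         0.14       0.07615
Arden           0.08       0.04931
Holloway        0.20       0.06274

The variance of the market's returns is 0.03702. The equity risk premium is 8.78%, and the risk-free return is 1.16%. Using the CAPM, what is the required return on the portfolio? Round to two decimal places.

β_Bellamy = 0.06729 / 0.03702 = 1.8177
β_Farrow = 0.01123 / 0.03702 = 0.3033
β_Jessop = 0.04850 / 0.03702 = 1.3101
β_Norwood = 0.07615 / 0.03702 = 2.0570
β_Arden = 0.04931 / 0.03702 = 1.3320
β_Holloway = 0.06274 / 0.03702 = 1.6948
β_P = Σ w_i β_i = 0.20×1.8177 + 0.16×0.3033 + 0.22×1.3101 + 0.14×2.0570 + 0.08×1.3320 + 0.20×1.6948 = 1.4338
E(R_P) = R_f + β_P × MRP = 1.16% + 1.4338 × 8.78% = 13.75%

13.75%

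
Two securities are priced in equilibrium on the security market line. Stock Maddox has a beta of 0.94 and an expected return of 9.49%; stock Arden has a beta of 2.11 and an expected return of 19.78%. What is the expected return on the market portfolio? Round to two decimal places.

10.02%

Both satisfy E(R) = R_f + β·MRP, so the slope of the SML is
MRP = (19.78% − 9.49%) / (2.11 − 0.94) = 10.29% / 1.17 = 8.7949%
R_f = E(R_Maddox) − β_Maddox·MRP = 9.49% − 0.94 × 8.7949% = 1.2228%
E(R_m) = R_f + MRP = 1.2228% + 8.7949% = 10.02%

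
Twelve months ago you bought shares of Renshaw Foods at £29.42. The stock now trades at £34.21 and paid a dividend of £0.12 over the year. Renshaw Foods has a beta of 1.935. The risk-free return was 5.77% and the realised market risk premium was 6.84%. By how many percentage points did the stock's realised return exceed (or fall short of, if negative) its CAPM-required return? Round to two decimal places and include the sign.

-2.32%

Realised HPR = (P1 + D1 − P0) / P0 = (34.21 + 0.12 − 29.42) / 29.42 = 4.91 / 29.42 = 16.6893%
CAPM required = R_f + β·MRP = 5.77% + 1.935 × 6.84% = 19.00540%
α = realised − required = 16.6893% − 19.00540% = -2.32%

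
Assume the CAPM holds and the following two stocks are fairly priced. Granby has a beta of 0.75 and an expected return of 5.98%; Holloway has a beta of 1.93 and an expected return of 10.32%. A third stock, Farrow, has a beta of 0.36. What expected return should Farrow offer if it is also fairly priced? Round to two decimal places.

MRP (SML slope) = (10.32% − 5.98%) / (1.93 − 0.75) = 4.34% / 1.18 = 3.6780%
R_f (intercept) = 5.98% − 0.75 × 3.6780% = 3.2215%
E(R_Farrow) = R_f + β × MRP = 3.2215% + 0.36 × 3.6780% = 4.55%

4.55%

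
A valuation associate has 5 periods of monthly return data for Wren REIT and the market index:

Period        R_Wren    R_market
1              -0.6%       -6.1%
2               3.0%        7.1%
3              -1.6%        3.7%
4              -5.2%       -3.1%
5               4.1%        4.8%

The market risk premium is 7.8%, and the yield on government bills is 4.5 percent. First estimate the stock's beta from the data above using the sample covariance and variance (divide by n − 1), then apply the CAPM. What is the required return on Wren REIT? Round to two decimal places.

7.92%

Mean R_i = (-0.6 + 3.0 − 1.6 − 5.2 + 4.1) / 5 = -0.0600%
Mean R_m = (-6.1 + 7.1 + 3.7 − 3.1 + 4.8) / 5 = 1.2800%
Σ(R_i − R̄_i)(R_m − R̄_m) = 55.2240  ⇒  Cov = 55.2240 / 4 = 13.8060
Σ(R_m − R̄_m)² = 125.7680  ⇒  Var(R_m) = 125.7680 / 4 = 31.4420
β = Cov / Var(R_m) = 13.8060 / 31.4420 = 0.4391
E(R) = R_f + β × MRP = 4.5% + 0.4391 × 7.8% = 7.92%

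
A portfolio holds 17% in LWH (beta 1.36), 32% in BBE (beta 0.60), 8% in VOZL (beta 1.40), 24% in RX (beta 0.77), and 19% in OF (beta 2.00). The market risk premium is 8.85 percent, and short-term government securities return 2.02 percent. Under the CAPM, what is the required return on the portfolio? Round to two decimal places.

11.76%

β_P = Σ w_i β_i = 0.17×1.36 + 0.32×0.60 + 0.08×1.40 + 0.24×0.77 + 0.19×2.00 = 1.1000
E(R_P) = R_f + β_P × MRP = 2.02% + 1.1000 × 8.85% = 11.76%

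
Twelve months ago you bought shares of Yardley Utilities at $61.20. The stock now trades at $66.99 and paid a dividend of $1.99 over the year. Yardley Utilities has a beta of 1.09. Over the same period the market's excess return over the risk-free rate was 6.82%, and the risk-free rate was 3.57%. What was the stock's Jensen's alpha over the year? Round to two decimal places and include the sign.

Realised HPR = (P1 + D1 − P0) / P0 = (66.99 + 1.99 − 61.20) / 61.20 = 7.78 / 61.20 = 12.7124%
CAPM required = R_f + β·MRP = 3.57% + 1.09 × 6.82% = 11.0038%
α = realised − required = 12.7124% − 11.0038% = +1.71%

+1.71%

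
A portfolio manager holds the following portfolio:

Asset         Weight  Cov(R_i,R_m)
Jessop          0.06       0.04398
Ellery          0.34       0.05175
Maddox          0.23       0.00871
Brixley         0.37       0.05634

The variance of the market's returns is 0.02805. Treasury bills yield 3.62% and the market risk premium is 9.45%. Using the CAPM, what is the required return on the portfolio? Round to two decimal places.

β_Jessop = 0.04398 / 0.02805 = 1.5679
β_Ellery = 0.05175 / 0.02805 = 1.8449
β_Maddox = 0.00871 / 0.02805 = 0.3105
β_Brixley = 0.05634 / 0.02805 = 2.0086
β_P = Σ w_i β_i = 0.06×1.5679 + 0.34×1.8449 + 0.23×0.3105 + 0.37×2.0086 = 1.5359
E(R_P) = R_f + β_P × MRP = 3.62% + 1.5359 × 9.45% = 18.13%

18.13%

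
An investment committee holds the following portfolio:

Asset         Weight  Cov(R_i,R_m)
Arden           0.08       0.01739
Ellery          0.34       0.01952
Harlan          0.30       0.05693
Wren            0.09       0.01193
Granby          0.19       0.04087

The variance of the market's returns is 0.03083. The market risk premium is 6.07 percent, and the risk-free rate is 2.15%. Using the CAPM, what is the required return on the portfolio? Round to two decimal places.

β_Arden = 0.01739 / 0.03083 = 0.5641
β_Ellery = 0.01952 / 0.03083 = 0.6331
β_Harlan = 0.05693 / 0.03083 = 1.8466
β_Wren = 0.01193 / 0.03083 = 0.3870
β_Granby = 0.04087 / 0.03083 = 1.3257
β_P = Σ w_i β_i = 0.08×0.5641 + 0.34×0.6331 + 0.30×1.8466 + 0.09×0.3870 + 0.19×1.3257 = 1.1011
E(R_P) = R_f + β_P × MRP = 2.15% + 1.1011 × 6.07% = 8.83%

8.83%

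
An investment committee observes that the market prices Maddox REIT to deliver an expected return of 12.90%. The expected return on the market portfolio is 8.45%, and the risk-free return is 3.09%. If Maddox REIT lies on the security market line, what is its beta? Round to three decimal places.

MRP = 8.45% − 3.09% = 5.36%
β = (E(R) − R_f) / MRP = (12.90% − 3.09%) / 5.36% = 9.81% / 5.36% = 1.830

1.830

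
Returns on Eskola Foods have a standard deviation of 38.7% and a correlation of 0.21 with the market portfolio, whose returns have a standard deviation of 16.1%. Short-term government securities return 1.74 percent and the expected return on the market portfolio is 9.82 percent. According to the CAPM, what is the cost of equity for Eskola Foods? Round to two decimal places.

5.82%

β = ρ × σ_i / σ_m = 0.21 × 38.7% / 16.1% = 0.5048
MRP = 9.82% − 1.74% = 8.08%
E(R) = 1.74% + 0.5048 × 8.08% = 5.82%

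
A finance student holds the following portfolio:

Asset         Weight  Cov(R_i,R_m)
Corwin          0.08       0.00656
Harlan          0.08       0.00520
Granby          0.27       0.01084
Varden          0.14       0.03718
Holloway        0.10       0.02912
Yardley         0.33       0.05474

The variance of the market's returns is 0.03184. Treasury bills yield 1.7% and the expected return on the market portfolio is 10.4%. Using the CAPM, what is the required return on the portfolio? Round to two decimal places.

β_Corwin = 0.00656 / 0.03184 = 0.2060
β_Harlan = 0.00520 / 0.03184 = 0.1633
β_Granby = 0.01084 / 0.03184 = 0.3405
β_Varden = 0.03718 / 0.03184 = 1.1677
β_Holloway = 0.02912 / 0.03184 = 0.9146
β_Yardley = 0.05474 / 0.03184 = 1.7192
β_P = Σ w_i β_i = 0.08×0.2060 + 0.08×0.1633 + 0.27×0.3405 + 0.14×1.1677 + 0.10×0.9146 + 0.33×1.7192 = 0.9438
MRP = 10.4% − 1.7% = 8.70%
E(R_P) = R_f + β_P × MRP = 1.7% + 0.9438 × 8.7% = 9.91%

9.91%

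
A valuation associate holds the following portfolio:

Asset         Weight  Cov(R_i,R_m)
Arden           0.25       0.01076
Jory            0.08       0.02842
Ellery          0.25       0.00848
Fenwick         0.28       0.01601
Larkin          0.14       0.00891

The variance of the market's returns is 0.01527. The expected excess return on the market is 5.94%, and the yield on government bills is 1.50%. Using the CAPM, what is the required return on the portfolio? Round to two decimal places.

6.48%

β_Arden = 0.01076 / 0.01527 = 0.7046
β_Jory = 0.02842 / 0.01527 = 1.8612
β_Ellery = 0.00848 / 0.01527 = 0.5553
β_Fenwick = 0.01601 / 0.01527 = 1.0485
β_Larkin = 0.00891 / 0.01527 = 0.5835
β_P = Σ w_i β_i = 0.25×0.7046 + 0.08×1.8612 + 0.25×0.5553 + 0.28×1.0485 + 0.14×0.5835 = 0.8391
E(R_P) = R_f + β_P × MRP = 1.50% + 0.8391 × 5.94% = 6.48%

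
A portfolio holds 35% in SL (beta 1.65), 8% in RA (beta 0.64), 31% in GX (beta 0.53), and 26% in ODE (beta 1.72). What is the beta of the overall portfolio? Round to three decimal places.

1.240

β_P = Σ w_i β_i = 0.35×1.65 + 0.08×0.64 + 0.31×0.53 + 0.26×1.72 = 1.2402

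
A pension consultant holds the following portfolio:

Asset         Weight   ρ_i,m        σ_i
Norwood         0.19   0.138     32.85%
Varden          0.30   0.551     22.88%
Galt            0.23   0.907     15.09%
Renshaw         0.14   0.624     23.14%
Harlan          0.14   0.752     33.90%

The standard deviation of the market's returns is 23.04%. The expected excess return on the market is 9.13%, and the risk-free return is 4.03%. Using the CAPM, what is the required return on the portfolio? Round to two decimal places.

β_Norwood = 0.138 × 32.85% / 23.04% = 0.1968
β_Varden = 0.551 × 22.88% / 23.04% = 0.5472
β_Galt = 0.907 × 15.09% / 23.04% = 0.5940
β_Renshaw = 0.624 × 23.14% / 23.04% = 0.6267
β_Harlan = 0.752 × 33.90% / 23.04% = 1.1065
β_P = Σ w_i β_i = 0.19×0.1968 + 0.30×0.5472 + 0.23×0.5940 + 0.14×0.6267 + 0.14×1.1065 = 0.5808
E(R_P) = R_f + β_P × MRP = 4.03% + 0.5808 × 9.13% = 9.33%

9.33%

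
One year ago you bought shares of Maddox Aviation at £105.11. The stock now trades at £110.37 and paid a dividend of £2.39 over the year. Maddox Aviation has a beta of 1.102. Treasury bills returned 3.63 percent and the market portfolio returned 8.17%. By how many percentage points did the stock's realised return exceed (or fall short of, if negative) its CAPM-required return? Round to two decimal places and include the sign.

-1.35%

Realised HPR = (P1 + D1 − P0) / P0 = (110.37 + 2.39 − 105.11) / 105.11 = 7.65 / 105.11 = 7.2781%
MRP = 8.17% − 3.63% = 4.54%
CAPM required = R_f + β·MRP = 3.63% + 1.102 × 4.54% = 8.63308%
α = realised − required = 7.2781% − 8.63308% = -1.35%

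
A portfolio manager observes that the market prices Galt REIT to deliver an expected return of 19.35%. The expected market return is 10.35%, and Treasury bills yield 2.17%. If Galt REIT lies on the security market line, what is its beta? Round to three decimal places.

2.100

MRP = 10.35% − 2.17% = 8.18%
β = (E(R) − R_f) / MRP = (19.35% − 2.17%) / 8.18% = 17.18% / 8.18% = 2.100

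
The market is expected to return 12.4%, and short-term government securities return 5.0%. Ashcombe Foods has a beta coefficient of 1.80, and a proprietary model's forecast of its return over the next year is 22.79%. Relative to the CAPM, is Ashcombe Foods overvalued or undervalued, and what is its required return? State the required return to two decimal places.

MRP = 12.4% − 5.0% = 7.40%
Required return = R_f + β·MRP = 5.0% + 1.80 × 7.4% = 18.32%
Forecast 22.79% > required 18.32% → the stock plots above the SML → undervalued.

Undervalued; required return 18.32%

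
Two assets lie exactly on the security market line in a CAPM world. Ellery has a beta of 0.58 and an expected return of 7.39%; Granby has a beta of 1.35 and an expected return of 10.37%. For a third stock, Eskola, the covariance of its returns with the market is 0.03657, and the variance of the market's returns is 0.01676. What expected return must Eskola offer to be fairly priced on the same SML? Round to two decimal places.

MRP = (10.37% − 7.39%) / (1.35 − 0.58) = 3.8701%
R_f = 7.39% − 0.58 × 3.8701% = 5.1453%
β_Eskola = Cov / Var(R_m) = 0.03657 / 0.01676 = 2.1820
E(R_Eskola) = R_f + β × MRP = 5.1453% + 2.1820 × 3.8701% = 13.59%

13.59%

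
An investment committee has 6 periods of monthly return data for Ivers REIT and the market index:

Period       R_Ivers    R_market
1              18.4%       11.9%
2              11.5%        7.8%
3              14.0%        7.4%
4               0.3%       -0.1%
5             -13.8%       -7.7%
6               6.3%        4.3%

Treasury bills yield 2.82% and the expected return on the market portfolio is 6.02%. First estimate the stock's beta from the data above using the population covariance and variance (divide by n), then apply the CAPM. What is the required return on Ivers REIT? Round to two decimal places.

Mean R_i = (18.4 + 11.5 + 14.0 + 0.3 − 13.8 + 6.3) / 6 = 6.1167%
Mean R_m = (11.9 + 7.8 + 7.4 − 0.1 − 7.7 + 4.3) / 6 = 3.9333%
Σ(R_i − R̄_i)(R_m − R̄_m) = 401.2267  ⇒  Cov = 401.2267 / 6 = 66.8711
Σ(R_m − R̄_m)² = 242.1733  ⇒  Var(R_m) = 242.1733 / 6 = 40.3622
β = Cov / Var(R_m) = 66.8711 / 40.3622 = 1.6568
MRP = 6.02% − 2.82% = 3.20%
E(R) = R_f + β × MRP = 2.82% + 1.6568 × 3.20% = 8.12%

8.12%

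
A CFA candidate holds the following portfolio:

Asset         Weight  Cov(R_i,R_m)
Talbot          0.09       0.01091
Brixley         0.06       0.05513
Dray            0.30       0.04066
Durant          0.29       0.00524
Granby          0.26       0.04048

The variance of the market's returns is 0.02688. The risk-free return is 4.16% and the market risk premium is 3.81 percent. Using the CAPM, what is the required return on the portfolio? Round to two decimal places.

β_Talbot = 0.01091 / 0.02688 = 0.4059
β_Brixley = 0.05513 / 0.02688 = 2.0510
β_Dray = 0.04066 / 0.02688 = 1.5126
β_Durant = 0.00524 / 0.02688 = 0.1949
β_Granby = 0.04048 / 0.02688 = 1.5060
β_P = Σ w_i β_i = 0.09×0.4059 + 0.06×2.0510 + 0.30×1.5126 + 0.29×0.1949 + 0.26×1.5060 = 1.0615
E(R_P) = R_f + β_P × MRP = 4.16% + 1.0615 × 3.81% = 8.20%

8.20%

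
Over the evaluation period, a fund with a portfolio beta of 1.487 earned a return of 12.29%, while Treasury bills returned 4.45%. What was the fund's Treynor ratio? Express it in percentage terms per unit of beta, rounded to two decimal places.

Treynor = (R_P − R_f) / β_P = (12.29% − 4.45%) / 1.4870 = 7.84% / 1.4870 = 5.27%

5.27%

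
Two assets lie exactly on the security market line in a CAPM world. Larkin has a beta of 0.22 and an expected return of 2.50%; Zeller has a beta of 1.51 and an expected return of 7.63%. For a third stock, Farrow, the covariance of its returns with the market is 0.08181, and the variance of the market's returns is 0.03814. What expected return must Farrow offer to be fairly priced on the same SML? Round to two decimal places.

10.16%

MRP = (7.63% − 2.50%) / (1.51 − 0.22) = 3.9767%
R_f = 2.50% − 0.22 × 3.9767% = 1.6251%
β_Farrow = Cov / Var(R_m) = 0.08181 / 0.03814 = 2.1450
E(R_Farrow) = R_f + β × MRP = 1.6251% + 2.1450 × 3.9767% = 10.16%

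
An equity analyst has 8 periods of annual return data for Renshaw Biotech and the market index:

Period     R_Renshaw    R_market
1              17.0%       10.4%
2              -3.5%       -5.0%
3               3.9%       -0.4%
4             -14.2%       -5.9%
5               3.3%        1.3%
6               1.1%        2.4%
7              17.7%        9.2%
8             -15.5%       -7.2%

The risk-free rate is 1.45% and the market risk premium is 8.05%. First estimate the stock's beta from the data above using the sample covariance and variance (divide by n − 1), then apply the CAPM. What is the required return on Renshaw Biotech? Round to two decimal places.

Mean R_i = (17.0 − 3.5 + 3.9 − 14.2 + 3.3 + 1.1 + 17.7 − 15.5) / 8 = 1.2250%
Mean R_m = (10.4 − 5.0 − 0.4 − 5.9 + 1.3 + 2.4 + 9.2 − 7.2) / 8 = 0.6000%
Σ(R_i − R̄_i)(R_m − R̄_m) = 552.0100  ⇒  Cov = 552.0100 / 7 = 78.8586
Σ(R_m − R̄_m)² = 309.1800  ⇒  Var(R_m) = 309.1800 / 7 = 44.1686
β = Cov / Var(R_m) = 78.8586 / 44.1686 = 1.7854
E(R) = R_f + β × MRP = 1.45% + 1.7854 × 8.05% = 15.82%

15.82%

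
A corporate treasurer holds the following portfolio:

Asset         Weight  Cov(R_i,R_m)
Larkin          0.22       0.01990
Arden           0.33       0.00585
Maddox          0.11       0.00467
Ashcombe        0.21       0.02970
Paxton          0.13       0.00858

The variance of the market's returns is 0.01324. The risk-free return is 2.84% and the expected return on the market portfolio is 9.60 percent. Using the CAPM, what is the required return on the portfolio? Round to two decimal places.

10.08%

β_Larkin = 0.01990 / 0.01324 = 1.5030
β_Arden = 0.00585 / 0.01324 = 0.4418
β_Maddox = 0.00467 / 0.01324 = 0.3527
β_Ashcombe = 0.02970 / 0.01324 = 2.2432
β_Paxton = 0.00858 / 0.01324 = 0.6480
β_P = Σ w_i β_i = 0.22×1.5030 + 0.33×0.4418 + 0.11×0.3527 + 0.21×2.2432 + 0.13×0.6480 = 1.0706
MRP = 9.60% − 2.84% = 6.76%
E(R_P) = R_f + β_P × MRP = 2.84% + 1.0706 × 6.76% = 10.08%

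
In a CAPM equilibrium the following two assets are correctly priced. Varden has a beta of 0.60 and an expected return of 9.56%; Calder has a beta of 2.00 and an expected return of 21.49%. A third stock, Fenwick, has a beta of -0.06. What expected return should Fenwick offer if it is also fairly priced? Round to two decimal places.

3.94%

MRP (SML slope) = (21.49% − 9.56%) / (2.00 − 0.60) = 11.93% / 1.40 = 8.5214%
R_f (intercept) = 9.56% − 0.60 × 8.5214% = 4.4472%
E(R_Fenwick) = R_f + β × MRP = 4.4472% + -0.06 × 8.5214% = 3.94%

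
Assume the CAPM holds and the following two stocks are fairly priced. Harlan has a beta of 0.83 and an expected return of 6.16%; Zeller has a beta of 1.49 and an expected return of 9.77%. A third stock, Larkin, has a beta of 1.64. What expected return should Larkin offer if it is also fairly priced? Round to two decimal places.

10.59%

MRP (SML slope) = (9.77% − 6.16%) / (1.49 − 0.83) = 3.61% / 0.66 = 5.4697%
R_f (intercept) = 6.16% − 0.83 × 5.4697% = 1.6201%
E(R_Larkin) = R_f + β × MRP = 1.6201% + 1.64 × 5.4697% = 10.59%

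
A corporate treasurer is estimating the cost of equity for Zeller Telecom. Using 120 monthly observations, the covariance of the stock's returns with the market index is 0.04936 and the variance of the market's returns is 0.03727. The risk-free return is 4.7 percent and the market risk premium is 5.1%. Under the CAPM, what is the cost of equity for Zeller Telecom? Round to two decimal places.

11.45%

β = Cov(R_i, R_m) / Var(R_m) = 0.04936 / 0.03727 = 1.3244
E(R) = R_f + β × MRP = 4.7% + 1.3244 × 5.1% = 11.45%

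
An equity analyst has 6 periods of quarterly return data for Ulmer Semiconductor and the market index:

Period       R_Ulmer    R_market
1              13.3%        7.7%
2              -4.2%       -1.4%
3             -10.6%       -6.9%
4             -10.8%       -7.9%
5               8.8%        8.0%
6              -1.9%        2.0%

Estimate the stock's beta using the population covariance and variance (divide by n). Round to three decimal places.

1.401

Mean R_i = (13.3 − 4.2 − 10.6 − 10.8 + 8.8 − 1.9) / 6 = -0.9000%
Mean R_m = (7.7 − 1.4 − 6.9 − 7.9 + 8.0 + 2.0) / 6 = 0.2500%
Σ(R_i − R̄_i)(R_m − R̄_m) = 334.7000  ⇒  Cov = 334.7000 / 6 = 55.7833
Σ(R_m − R̄_m)² = 238.8950  ⇒  Var(R_m) = 238.8950 / 6 = 39.8158
β = Cov / Var(R_m) = 55.7833 / 39.8158 = 1.4010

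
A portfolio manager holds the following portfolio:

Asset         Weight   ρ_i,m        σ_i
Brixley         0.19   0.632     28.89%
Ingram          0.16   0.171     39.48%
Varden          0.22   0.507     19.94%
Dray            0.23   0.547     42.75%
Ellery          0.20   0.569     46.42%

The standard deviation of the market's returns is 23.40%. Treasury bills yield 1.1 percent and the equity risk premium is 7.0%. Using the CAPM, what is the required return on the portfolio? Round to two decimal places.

6.32%

β_Brixley = 0.632 × 28.89% / 23.40% = 0.7803
β_Ingram = 0.171 × 39.48% / 23.40% = 0.2885
β_Varden = 0.507 × 19.94% / 23.40% = 0.4320
β_Dray = 0.547 × 42.75% / 23.40% = 0.9993
β_Ellery = 0.569 × 46.42% / 23.40% = 1.1288
β_P = Σ w_i β_i = 0.19×0.7803 + 0.16×0.2885 + 0.22×0.4320 + 0.23×0.9993 + 0.20×1.1288 = 0.7451
E(R_P) = R_f + β_P × MRP = 1.1% + 0.7451 × 7.0% = 6.32%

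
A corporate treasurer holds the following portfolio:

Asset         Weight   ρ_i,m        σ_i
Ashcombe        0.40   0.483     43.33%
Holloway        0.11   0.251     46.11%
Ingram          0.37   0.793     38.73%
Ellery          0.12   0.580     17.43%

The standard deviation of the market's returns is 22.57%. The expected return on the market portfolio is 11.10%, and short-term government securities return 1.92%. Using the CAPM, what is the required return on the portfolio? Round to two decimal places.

10.96%

β_Ashcombe = 0.483 × 43.33% / 22.57% = 0.9273
β_Holloway = 0.251 × 46.11% / 22.57% = 0.5128
β_Ingram = 0.793 × 38.73% / 22.57% = 1.3608
β_Ellery = 0.580 × 17.43% / 22.57% = 0.4479
β_P = Σ w_i β_i = 0.40×0.9273 + 0.11×0.5128 + 0.37×1.3608 + 0.12×0.4479 = 0.9846
MRP = 11.10% − 1.92% = 9.18%
E(R_P) = R_f + β_P × MRP = 1.92% + 0.9846 × 9.18% = 10.96%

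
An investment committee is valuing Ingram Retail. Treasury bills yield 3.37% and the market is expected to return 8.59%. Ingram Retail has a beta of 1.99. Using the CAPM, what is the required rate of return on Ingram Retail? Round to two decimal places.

13.76%

Market risk premium = E(R_m) − R_f = 8.59% − 3.37% = 5.22%
E(R) = R_f + β × MRP = 3.37% + 1.99 × 5.22% = 13.76%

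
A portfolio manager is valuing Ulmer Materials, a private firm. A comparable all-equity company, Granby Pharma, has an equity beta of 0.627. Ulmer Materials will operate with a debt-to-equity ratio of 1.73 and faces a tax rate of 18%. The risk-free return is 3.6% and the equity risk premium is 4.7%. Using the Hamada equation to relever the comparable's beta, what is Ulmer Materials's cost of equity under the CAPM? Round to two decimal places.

β_L = β_U × [1 + (1 − t)(D/E)] = 0.627 × [1 + (1 − 0.18) × 1.73]
    = 0.627 × [1 + 0.82 × 1.73] = 0.627 × 2.4186 = 1.5165
E(R) = R_f + β_L × MRP = 3.6% + 1.5165 × 4.7% = 10.73%

10.73%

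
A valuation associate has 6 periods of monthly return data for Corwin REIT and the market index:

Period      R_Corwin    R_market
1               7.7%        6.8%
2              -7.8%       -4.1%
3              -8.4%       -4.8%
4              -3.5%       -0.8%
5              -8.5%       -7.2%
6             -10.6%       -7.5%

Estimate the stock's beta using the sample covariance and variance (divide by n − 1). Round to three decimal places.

1.236

Mean R_i = (7.7 − 7.8 − 8.4 − 3.5 − 8.5 − 10.6) / 6 = -5.1833%
Mean R_m = (6.8 − 4.1 − 4.8 − 0.8 − 7.2 − 7.5) / 6 = -2.9333%
Σ(R_i − R̄_i)(R_m − R̄_m) = 176.9333  ⇒  Cov = 176.9333 / 5 = 35.3867
Σ(R_m − R̄_m)² = 143.1933  ⇒  Var(R_m) = 143.1933 / 5 = 28.6387
β = Cov / Var(R_m) = 35.3867 / 28.6387 = 1.2356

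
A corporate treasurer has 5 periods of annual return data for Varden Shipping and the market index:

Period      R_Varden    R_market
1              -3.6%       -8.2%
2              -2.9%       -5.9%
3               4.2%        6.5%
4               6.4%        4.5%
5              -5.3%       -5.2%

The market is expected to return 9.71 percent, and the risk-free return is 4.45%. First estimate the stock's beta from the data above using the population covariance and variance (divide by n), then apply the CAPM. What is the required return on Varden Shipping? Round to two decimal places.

Mean R_i = (-3.6 − 2.9 + 4.2 + 6.4 − 5.3) / 5 = -0.2400%
Mean R_m = (-8.2 − 5.9 + 6.5 + 4.5 − 5.2) / 5 = -1.6600%
Σ(R_i − R̄_i)(R_m − R̄_m) = 128.2980  ⇒  Cov = 128.2980 / 5 = 25.6596
Σ(R_m − R̄_m)² = 177.8120  ⇒  Var(R_m) = 177.8120 / 5 = 35.5624
β = Cov / Var(R_m) = 25.6596 / 35.5624 = 0.7215
MRP = 9.71% − 4.45% = 5.26%
E(R) = R_f + β × MRP = 4.45% + 0.7215 × 5.26% = 8.25%

8.25%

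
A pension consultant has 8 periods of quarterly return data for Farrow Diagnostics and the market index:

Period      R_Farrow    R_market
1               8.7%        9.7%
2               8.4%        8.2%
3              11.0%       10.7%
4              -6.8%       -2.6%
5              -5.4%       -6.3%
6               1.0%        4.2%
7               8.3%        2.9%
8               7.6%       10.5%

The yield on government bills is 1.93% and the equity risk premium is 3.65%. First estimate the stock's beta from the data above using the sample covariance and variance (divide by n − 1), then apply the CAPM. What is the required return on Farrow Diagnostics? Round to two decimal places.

Mean R_i = (8.7 + 8.4 + 11.0 − 6.8 − 5.4 + 1.0 + 8.3 + 7.6) / 8 = 4.1000%
Mean R_m = (9.7 + 8.2 + 10.7 − 2.6 − 6.3 + 4.2 + 2.9 + 10.5) / 8 = 4.6625%
Σ(R_i − R̄_i)(R_m − R̄_m) = 277.8100  ⇒  Cov = 277.8100 / 7 = 39.6871
Σ(R_m − R̄_m)² = 284.6588  ⇒  Var(R_m) = 284.6588 / 7 = 40.6655
β = Cov / Var(R_m) = 39.6871 / 40.6655 = 0.9759
E(R) = R_f + β × MRP = 1.93% + 0.9759 × 3.65% = 5.49%

5.49%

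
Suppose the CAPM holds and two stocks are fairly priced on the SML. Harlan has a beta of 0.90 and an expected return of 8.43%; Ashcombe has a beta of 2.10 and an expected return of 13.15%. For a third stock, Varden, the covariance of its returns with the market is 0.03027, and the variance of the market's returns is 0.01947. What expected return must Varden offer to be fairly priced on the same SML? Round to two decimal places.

11.01%

MRP = (13.15% − 8.43%) / (2.10 − 0.90) = 3.9333%
R_f = 8.43% − 0.90 × 3.9333% = 4.8900%
β_Varden = Cov / Var(R_m) = 0.03027 / 0.01947 = 1.5547
E(R_Varden) = R_f + β × MRP = 4.8900% + 1.5547 × 3.9333% = 11.01%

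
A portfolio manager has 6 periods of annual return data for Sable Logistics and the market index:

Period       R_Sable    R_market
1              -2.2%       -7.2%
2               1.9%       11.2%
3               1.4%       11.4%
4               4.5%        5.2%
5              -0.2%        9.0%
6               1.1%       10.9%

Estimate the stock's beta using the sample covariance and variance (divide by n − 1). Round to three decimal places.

Mean R_i = (-2.2 + 1.9 + 1.4 + 4.5 − 0.2 + 1.1) / 6 = 1.0833%
Mean R_m = (-7.2 + 11.2 + 11.4 + 5.2 + 9.0 + 10.9) / 6 = 6.7500%
Σ(R_i − R̄_i)(R_m − R̄_m) = 42.7950  ⇒  Cov = 42.7950 / 5 = 8.5590
Σ(R_m − R̄_m)² = 260.7150  ⇒  Var(R_m) = 260.7150 / 5 = 52.1430
β = Cov / Var(R_m) = 8.5590 / 52.1430 = 0.1641

0.164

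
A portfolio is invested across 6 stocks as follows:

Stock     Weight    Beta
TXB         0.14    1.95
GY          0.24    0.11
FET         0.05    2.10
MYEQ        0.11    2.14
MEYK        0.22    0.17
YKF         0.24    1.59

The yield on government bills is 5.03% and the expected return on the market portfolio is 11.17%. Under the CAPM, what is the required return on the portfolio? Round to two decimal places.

β_P = Σ w_i β_i = 0.14×1.95 + 0.24×0.11 + 0.05×2.10 + 0.11×2.14 + 0.22×0.17 + 0.24×1.59 = 1.0588
MRP = 11.17% − 5.03% = 6.14%
E(R_P) = R_f + β_P × MRP = 5.03% + 1.0588 × 6.14% = 11.53%

11.53%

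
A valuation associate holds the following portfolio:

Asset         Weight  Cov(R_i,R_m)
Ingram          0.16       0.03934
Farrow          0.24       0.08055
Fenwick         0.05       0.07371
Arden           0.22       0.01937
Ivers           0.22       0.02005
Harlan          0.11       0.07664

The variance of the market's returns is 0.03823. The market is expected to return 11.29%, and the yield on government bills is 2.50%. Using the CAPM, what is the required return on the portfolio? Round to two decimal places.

β_Ingram = 0.03934 / 0.03823 = 1.0290
β_Farrow = 0.08055 / 0.03823 = 2.1070
β_Fenwick = 0.07371 / 0.03823 = 1.9281
β_Arden = 0.01937 / 0.03823 = 0.5067
β_Ivers = 0.02005 / 0.03823 = 0.5245
β_Harlan = 0.07664 / 0.03823 = 2.0047
β_P = Σ w_i β_i = 0.16×1.0290 + 0.24×2.1070 + 0.05×1.9281 + 0.22×0.5067 + 0.22×0.5245 + 0.11×2.0047 = 1.2141
MRP = 11.29% − 2.50% = 8.79%
E(R_P) = R_f + β_P × MRP = 2.50% + 1.2141 × 8.79% = 13.17%

13.17%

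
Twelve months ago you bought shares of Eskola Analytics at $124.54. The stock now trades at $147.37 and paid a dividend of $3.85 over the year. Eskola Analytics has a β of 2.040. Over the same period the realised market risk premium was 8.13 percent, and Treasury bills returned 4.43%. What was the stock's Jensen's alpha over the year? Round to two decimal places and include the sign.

+0.41%

Realised HPR = (P1 + D1 − P0) / P0 = (147.37 + 3.85 − 124.54) / 124.54 = 26.68 / 124.54 = 21.4228%
CAPM required = R_f + β·MRP = 4.43% + 2.040 × 8.13% = 21.01520%
α = realised − required = 21.4228% − 21.01520% = +0.41%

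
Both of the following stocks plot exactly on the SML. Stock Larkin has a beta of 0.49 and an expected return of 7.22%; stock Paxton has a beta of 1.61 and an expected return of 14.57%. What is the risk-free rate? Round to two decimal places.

Both satisfy E(R) = R_f + β·MRP, so the slope of the SML is
MRP = (14.57% − 7.22%) / (1.61 − 0.49) = 7.35% / 1.12 = 6.5625%
R_f = E(R_Larkin) − β_Larkin·MRP = 7.22% − 0.49 × 6.5625% = 4.0044%

4.00%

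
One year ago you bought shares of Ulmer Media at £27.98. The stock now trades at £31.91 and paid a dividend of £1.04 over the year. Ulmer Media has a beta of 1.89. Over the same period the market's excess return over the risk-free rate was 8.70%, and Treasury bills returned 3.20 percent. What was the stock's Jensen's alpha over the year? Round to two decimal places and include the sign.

Realised HPR = (P1 + D1 − P0) / P0 = (31.91 + 1.04 − 27.98) / 27.98 = 4.97 / 27.98 = 17.7627%
CAPM required = R_f + β·MRP = 3.20% + 1.89 × 8.70% = 19.6430%
α = realised − required = 17.7627% − 19.6430% = -1.88%

-1.88%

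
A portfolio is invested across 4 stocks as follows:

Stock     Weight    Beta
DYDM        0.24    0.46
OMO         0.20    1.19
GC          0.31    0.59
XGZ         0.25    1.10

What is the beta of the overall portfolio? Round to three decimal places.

0.806

β_P = Σ w_i β_i = 0.24×0.46 + 0.20×1.19 + 0.31×0.59 + 0.25×1.10 = 0.8063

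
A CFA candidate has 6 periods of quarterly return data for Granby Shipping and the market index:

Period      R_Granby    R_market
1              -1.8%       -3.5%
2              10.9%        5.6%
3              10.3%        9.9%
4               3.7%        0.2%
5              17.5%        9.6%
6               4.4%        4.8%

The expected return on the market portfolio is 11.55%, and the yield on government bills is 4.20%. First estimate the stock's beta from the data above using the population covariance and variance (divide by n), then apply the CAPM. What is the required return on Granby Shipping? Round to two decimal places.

Mean R_i = (-1.8 + 10.9 + 10.3 + 3.7 + 17.5 + 4.4) / 6 = 7.5000%
Mean R_m = (-3.5 + 5.6 + 9.9 + 0.2 + 9.6 + 4.8) / 6 = 4.4333%
Σ(R_i − R̄_i)(R_m − R̄_m) = 159.6700  ⇒  Cov = 159.6700 / 6 = 26.6117
Σ(R_m − R̄_m)² = 138.9333  ⇒  Var(R_m) = 138.9333 / 6 = 23.1556
β = Cov / Var(R_m) = 26.6117 / 23.1556 = 1.1493
MRP = 11.55% − 4.20% = 7.35%
E(R) = R_f + β × MRP = 4.20% + 1.1493 × 7.35% = 12.65%

12.65%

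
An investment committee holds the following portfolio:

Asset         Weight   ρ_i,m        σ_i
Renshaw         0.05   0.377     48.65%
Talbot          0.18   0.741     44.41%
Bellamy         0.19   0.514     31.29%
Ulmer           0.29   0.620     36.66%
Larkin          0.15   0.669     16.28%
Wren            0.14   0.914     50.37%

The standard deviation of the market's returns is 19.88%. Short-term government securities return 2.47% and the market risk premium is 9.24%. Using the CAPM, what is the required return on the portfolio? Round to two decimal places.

β_Renshaw = 0.377 × 48.65% / 19.88% = 0.9226
β_Talbot = 0.741 × 44.41% / 19.88% = 1.6553
β_Bellamy = 0.514 × 31.29% / 19.88% = 0.8090
β_Ulmer = 0.620 × 36.66% / 19.88% = 1.1433
β_Larkin = 0.669 × 16.28% / 19.88% = 0.5479
β_Wren = 0.914 × 50.37% / 19.88% = 2.3158
β_P = Σ w_i β_i = 0.05×0.9226 + 0.18×1.6553 + 0.19×0.8090 + 0.29×1.1433 + 0.15×0.5479 + 0.14×2.3158 = 1.2357
E(R_P) = R_f + β_P × MRP = 2.47% + 1.2357 × 9.24% = 13.89%

13.89%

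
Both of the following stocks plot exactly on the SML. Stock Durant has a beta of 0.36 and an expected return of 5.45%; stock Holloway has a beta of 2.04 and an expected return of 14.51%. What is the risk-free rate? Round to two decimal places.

Both satisfy E(R) = R_f + β·MRP, so the slope of the SML is
MRP = (14.51% − 5.45%) / (2.04 − 0.36) = 9.06% / 1.68 = 5.3929%
R_f = E(R_Durant) − β_Durant·MRP = 5.45% − 0.36 × 5.3929% = 3.5086%

3.51%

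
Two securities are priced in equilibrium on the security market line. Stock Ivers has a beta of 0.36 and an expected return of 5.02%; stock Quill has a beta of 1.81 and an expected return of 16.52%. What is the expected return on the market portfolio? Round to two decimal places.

10.10%

Both satisfy E(R) = R_f + β·MRP, so the slope of the SML is
MRP = (16.52% − 5.02%) / (1.81 − 0.36) = 11.50% / 1.45 = 7.9310%
R_f = E(R_Ivers) − β_Ivers·MRP = 5.02% − 0.36 × 7.9310% = 2.1648%
E(R_m) = R_f + MRP = 2.1648% + 7.9310% = 10.10%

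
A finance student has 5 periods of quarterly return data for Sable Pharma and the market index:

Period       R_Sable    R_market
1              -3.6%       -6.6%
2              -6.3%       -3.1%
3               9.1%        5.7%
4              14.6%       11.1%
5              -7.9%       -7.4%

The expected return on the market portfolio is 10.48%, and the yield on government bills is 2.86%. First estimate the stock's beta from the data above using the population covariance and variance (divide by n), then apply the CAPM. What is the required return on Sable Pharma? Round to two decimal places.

Mean R_i = (-3.6 − 6.3 + 9.1 + 14.6 − 7.9) / 5 = 1.1800%
Mean R_m = (-6.6 − 3.1 + 5.7 + 11.1 − 7.4) / 5 = -0.0600%
Σ(R_i − R̄_i)(R_m − R̄_m) = 316.0340  ⇒  Cov = 316.0340 / 5 = 63.2068
Σ(R_m − R̄_m)² = 263.6120  ⇒  Var(R_m) = 263.6120 / 5 = 52.7224
β = Cov / Var(R_m) = 63.2068 / 52.7224 = 1.1989
MRP = 10.48% − 2.86% = 7.62%
E(R) = R_f + β × MRP = 2.86% + 1.1989 × 7.62% = 12.00%

12.00%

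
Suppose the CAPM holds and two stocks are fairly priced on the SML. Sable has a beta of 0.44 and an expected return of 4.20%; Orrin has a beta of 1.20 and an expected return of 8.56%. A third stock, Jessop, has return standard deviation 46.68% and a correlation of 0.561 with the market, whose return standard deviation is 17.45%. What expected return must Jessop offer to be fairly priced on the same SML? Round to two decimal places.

MRP = (8.56% − 4.20%) / (1.20 − 0.44) = 5.7368%
R_f = 4.20% − 0.44 × 5.7368% = 1.6758%
β_Jessop = ρ·σ_i/σ_m = 0.561 × 46.68 / 17.45 = 1.5007
E(R_Jessop) = R_f + β × MRP = 1.6758% + 1.5007 × 5.7368% = 10.29%

10.29%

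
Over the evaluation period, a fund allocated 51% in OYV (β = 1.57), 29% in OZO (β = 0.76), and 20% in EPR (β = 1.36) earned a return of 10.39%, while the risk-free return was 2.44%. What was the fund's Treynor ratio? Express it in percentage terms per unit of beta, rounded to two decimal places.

β_P = 0.51×1.57 + 0.29×0.76 + 0.20×1.36 = 1.2931
Treynor = (R_P − R_f) / β_P = (10.39% − 2.44%) / 1.2931 = 7.95% / 1.2931 = 6.15%

6.15%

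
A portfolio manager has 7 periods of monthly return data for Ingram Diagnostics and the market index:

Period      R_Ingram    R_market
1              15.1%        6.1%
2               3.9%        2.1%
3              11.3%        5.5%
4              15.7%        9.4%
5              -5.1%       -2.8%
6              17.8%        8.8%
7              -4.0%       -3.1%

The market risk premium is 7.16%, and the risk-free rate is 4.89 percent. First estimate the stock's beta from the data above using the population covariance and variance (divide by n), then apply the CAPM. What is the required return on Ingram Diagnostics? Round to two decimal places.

17.99%

Mean R_i = (15.1 + 3.9 + 11.3 + 15.7 − 5.1 + 17.8 − 4.0) / 7 = 7.8143%
Mean R_m = (6.1 + 2.1 + 5.5 + 9.4 − 2.8 + 8.8 − 3.1) / 7 = 3.7143%
Σ(R_i − R̄_i)(R_m − R̄_m) = 290.1786  ⇒  Cov = 290.1786 / 7 = 41.4541
Σ(R_m − R̄_m)² = 158.5486  ⇒  Var(R_m) = 158.5486 / 7 = 22.6498
β = Cov / Var(R_m) = 41.4541 / 22.6498 = 1.8302
E(R) = R_f + β × MRP = 4.89% + 1.8302 × 7.16% = 17.99%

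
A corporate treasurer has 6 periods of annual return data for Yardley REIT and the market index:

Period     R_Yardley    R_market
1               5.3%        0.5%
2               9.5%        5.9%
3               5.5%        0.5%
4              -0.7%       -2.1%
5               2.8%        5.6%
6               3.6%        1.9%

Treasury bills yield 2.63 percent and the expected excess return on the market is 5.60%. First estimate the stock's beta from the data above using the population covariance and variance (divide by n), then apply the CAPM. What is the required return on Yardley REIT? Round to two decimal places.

6.27%

Mean R_i = (5.3 + 9.5 + 5.5 − 0.7 + 2.8 + 3.6) / 6 = 4.3333%
Mean R_m = (0.5 + 5.9 + 0.5 − 2.1 + 5.6 + 1.9) / 6 = 2.0500%
Σ(R_i − R̄_i)(R_m − R̄_m) = 32.1400  ⇒  Cov = 32.1400 / 6 = 5.3567
Σ(R_m − R̄_m)² = 49.4750  ⇒  Var(R_m) = 49.4750 / 6 = 8.2458
β = Cov / Var(R_m) = 5.3567 / 8.2458 = 0.6496
E(R) = R_f + β × MRP = 2.63% + 0.6496 × 5.60% = 6.27%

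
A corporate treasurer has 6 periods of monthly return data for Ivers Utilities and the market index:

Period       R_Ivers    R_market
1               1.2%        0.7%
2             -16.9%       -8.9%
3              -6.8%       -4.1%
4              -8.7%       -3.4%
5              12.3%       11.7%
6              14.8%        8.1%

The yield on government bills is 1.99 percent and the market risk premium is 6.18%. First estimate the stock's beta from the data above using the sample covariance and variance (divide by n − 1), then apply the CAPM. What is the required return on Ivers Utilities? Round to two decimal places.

11.53%

Mean R_i = (1.2 − 16.9 − 6.8 − 8.7 + 12.3 + 14.8) / 6 = -0.6833%
Mean R_m = (0.7 − 8.9 − 4.1 − 3.4 + 11.7 + 8.1) / 6 = 0.6833%
Σ(R_i − R̄_i)(R_m − R̄_m) = 475.3017  ⇒  Cov = 475.3017 / 5 = 95.0603
Σ(R_m − R̄_m)² = 307.7683  ⇒  Var(R_m) = 307.7683 / 5 = 61.5537
β = Cov / Var(R_m) = 95.0603 / 61.5537 = 1.5443
E(R) = R_f + β × MRP = 1.99% + 1.5443 × 6.18% = 11.53%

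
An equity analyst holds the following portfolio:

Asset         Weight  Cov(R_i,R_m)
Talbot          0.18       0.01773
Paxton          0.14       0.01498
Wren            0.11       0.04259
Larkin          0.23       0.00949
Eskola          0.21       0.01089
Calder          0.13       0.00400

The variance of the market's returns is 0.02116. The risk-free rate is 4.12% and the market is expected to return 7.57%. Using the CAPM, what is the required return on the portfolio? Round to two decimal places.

6.56%

β_Talbot = 0.01773 / 0.02116 = 0.8379
β_Paxton = 0.01498 / 0.02116 = 0.7079
β_Wren = 0.04259 / 0.02116 = 2.0128
β_Larkin = 0.00949 / 0.02116 = 0.4485
β_Eskola = 0.01089 / 0.02116 = 0.5147
β_Calder = 0.00400 / 0.02116 = 0.1890
β_P = Σ w_i β_i = 0.18×0.8379 + 0.14×0.7079 + 0.11×2.0128 + 0.23×0.4485 + 0.21×0.5147 + 0.13×0.1890 = 0.7071
MRP = 7.57% − 4.12% = 3.45%
E(R_P) = R_f + β_P × MRP = 4.12% + 0.7071 × 3.45% = 6.56%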